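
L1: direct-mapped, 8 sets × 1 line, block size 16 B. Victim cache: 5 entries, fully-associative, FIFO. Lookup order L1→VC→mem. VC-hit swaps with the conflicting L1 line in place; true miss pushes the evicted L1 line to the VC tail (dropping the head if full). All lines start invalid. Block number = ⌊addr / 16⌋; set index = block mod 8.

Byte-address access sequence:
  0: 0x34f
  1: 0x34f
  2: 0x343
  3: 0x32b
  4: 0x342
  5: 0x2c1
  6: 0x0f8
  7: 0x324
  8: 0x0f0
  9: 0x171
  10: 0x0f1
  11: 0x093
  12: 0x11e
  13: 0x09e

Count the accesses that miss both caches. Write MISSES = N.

MISSES = 7

#0 0x34f→b52/s4 MISS; vc=[]
#1 0x34f→b52/s4 L1-HIT; vc=[]
#2 0x343→b52/s4 L1-HIT; vc=[]
#3 0x32b→b50/s2 MISS; vc=[]
#4 0x342→b52/s4 L1-HIT; vc=[]
#5 0x2c1→b44/s4 MISS; vc=[52]
#6 0xf8→b15/s7 MISS; vc=[52]
#7 0x324→b50/s2 L1-HIT; vc=[52]
#8 0xf0→b15/s7 L1-HIT; vc=[52]
#9 0x171→b23/s7 MISS; vc=[52,15]
#10 0xf1→b15/s7 VC-HIT; vc=[52,23]
#11 0x93→b9/s1 MISS; vc=[52,23]
#12 0x11e→b17/s1 MISS; vc=[52,23,9]
#13 0x9e→b9/s1 VC-HIT; vc=[52,23,17]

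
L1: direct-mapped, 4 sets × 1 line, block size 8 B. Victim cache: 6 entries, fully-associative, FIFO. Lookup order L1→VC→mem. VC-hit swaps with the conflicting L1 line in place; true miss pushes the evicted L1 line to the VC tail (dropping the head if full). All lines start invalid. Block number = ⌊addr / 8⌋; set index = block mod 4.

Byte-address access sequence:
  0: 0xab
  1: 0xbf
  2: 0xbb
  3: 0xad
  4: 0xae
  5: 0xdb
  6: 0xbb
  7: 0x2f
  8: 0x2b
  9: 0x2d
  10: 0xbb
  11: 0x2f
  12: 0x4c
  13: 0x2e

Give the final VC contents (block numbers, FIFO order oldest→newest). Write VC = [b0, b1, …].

#0 0xab→b21/s1 MISS; vc=[]
#1 0xbf→b23/s3 MISS; vc=[]
#2 0xbb→b23/s3 L1-HIT; vc=[]
#3 0xad→b21/s1 L1-HIT; vc=[]
#4 0xae→b21/s1 L1-HIT; vc=[]
#5 0xdb→b27/s3 MISS; vc=[23]
#6 0xbb→b23/s3 VC-HIT; vc=[27]
#7 0x2f→b5/s1 MISS; vc=[27,21]
#8 0x2b→b5/s1 L1-HIT; vc=[27,21]
#9 0x2d→b5/s1 L1-HIT; vc=[27,21]
#10 0xbb→b23/s3 L1-HIT; vc=[27,21]
#11 0x2f→b5/s1 L1-HIT; vc=[27,21]
#12 0x4c→b9/s1 MISS; vc=[27,21,5]
#13 0x2e→b5/s1 VC-HIT; vc=[27,21,9]

VC = [27, 21, 9]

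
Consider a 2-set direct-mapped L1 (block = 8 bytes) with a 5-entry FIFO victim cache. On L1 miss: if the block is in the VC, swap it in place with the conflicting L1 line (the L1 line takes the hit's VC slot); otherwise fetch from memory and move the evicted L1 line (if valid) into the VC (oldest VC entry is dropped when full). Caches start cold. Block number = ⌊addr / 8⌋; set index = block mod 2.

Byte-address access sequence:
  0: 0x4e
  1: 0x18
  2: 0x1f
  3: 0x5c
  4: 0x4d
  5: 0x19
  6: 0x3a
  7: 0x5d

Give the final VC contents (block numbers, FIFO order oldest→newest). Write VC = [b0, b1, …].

#0 0x4e→b9/s1 MISS; vc=[]
#1 0x18→b3/s1 MISS; vc=[9]
#2 0x1f→b3/s1 L1-HIT; vc=[9]
#3 0x5c→b11/s1 MISS; vc=[9,3]
#4 0x4d→b9/s1 VC-HIT; vc=[11,3]
#5 0x19→b3/s1 VC-HIT; vc=[11,9]
#6 0x3a→b7/s1 MISS; vc=[11,9,3]
#7 0x5d→b11/s1 VC-HIT; vc=[7,9,3]

VC = [7, 9, 3]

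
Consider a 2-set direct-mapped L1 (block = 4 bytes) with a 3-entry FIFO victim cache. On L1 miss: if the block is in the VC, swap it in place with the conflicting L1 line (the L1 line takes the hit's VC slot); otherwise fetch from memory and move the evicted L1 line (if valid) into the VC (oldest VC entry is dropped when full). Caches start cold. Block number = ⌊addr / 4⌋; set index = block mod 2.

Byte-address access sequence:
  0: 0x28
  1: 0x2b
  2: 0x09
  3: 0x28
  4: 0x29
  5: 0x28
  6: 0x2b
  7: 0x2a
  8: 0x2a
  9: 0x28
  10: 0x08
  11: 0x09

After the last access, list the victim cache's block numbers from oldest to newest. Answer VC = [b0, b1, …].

#0 0x28→b10/s0 MISS; vc=[]
#1 0x2b→b10/s0 L1-HIT; vc=[]
#2 0x9→b2/s0 MISS; vc=[10]
#3 0x28→b10/s0 VC-HIT; vc=[2]
#4 0x29→b10/s0 L1-HIT; vc=[2]
#5 0x28→b10/s0 L1-HIT; vc=[2]
#6 0x2b→b10/s0 L1-HIT; vc=[2]
#7 0x2a→b10/s0 L1-HIT; vc=[2]
#8 0x2a→b10/s0 L1-HIT; vc=[2]
#9 0x28→b10/s0 L1-HIT; vc=[2]
#10 0x8→b2/s0 VC-HIT; vc=[10]
#11 0x9→b2/s0 L1-HIT; vc=[10]

VC = [10]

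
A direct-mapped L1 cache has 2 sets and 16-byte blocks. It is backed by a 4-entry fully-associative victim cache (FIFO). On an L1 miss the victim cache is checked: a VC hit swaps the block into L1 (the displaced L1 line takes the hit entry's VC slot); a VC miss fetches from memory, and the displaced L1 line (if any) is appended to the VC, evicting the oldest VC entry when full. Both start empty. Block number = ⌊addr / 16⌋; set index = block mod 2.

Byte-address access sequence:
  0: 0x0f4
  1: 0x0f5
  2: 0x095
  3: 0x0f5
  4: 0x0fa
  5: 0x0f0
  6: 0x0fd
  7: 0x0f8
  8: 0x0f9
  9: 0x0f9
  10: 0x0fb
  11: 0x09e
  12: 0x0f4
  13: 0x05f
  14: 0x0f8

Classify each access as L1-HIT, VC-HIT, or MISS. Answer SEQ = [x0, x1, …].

#0 0xf4→b15/s1 MISS; vc=[]
#1 0xf5→b15/s1 L1-HIT; vc=[]
#2 0x95→b9/s1 MISS; vc=[15]
#3 0xf5→b15/s1 VC-HIT; vc=[9]
#4 0xfa→b15/s1 L1-HIT; vc=[9]
#5 0xf0→b15/s1 L1-HIT; vc=[9]
#6 0xfd→b15/s1 L1-HIT; vc=[9]
#7 0xf8→b15/s1 L1-HIT; vc=[9]
#8 0xf9→b15/s1 L1-HIT; vc=[9]
#9 0xf9→b15/s1 L1-HIT; vc=[9]
#10 0xfb→b15/s1 L1-HIT; vc=[9]
#11 0x9e→b9/s1 VC-HIT; vc=[15]
#12 0xf4→b15/s1 VC-HIT; vc=[9]
#13 0x5f→b5/s1 MISS; vc=[9,15]
#14 0xf8→b15/s1 VC-HIT; vc=[9,5]

SEQ = [MISS, L1-HIT, MISS, VC-HIT, L1-HIT, L1-HIT, L1-HIT, L1-HIT, L1-HIT, L1-HIT, L1-HIT, VC-HIT, VC-HIT, MISS, VC-HIT]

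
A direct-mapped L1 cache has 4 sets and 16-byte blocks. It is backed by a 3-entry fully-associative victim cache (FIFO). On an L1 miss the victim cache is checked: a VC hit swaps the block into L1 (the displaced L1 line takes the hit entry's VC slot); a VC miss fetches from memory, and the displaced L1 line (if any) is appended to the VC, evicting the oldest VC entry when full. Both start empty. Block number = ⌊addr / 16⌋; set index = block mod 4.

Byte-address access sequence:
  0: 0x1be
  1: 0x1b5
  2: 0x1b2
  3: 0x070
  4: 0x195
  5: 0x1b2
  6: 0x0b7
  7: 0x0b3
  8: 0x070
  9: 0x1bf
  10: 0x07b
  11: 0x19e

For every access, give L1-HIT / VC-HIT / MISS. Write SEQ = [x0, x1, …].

SEQ = [MISS, L1-HIT, L1-HIT, MISS, MISS, VC-HIT, MISS, L1-HIT, VC-HIT, VC-HIT, VC-HIT, L1-HIT]

  [0] addr=0x1be blk=27 s=3: MISS | VC []
  [1] addr=0x1b5 blk=27 s=3: L1-HIT | VC []
  [2] addr=0x1b2 blk=27 s=3: L1-HIT | VC []
  [3] addr=0x70 blk=7 s=3: MISS | VC [27]
  [4] addr=0x195 blk=25 s=1: MISS | VC [27]
  [5] addr=0x1b2 blk=27 s=3: VC-HIT | VC [7]
  [6] addr=0xb7 blk=11 s=3: MISS | VC [7, 27]
  [7] addr=0xb3 blk=11 s=3: L1-HIT | VC [7, 27]
  [8] addr=0x70 blk=7 s=3: VC-HIT | VC [11, 27]
  [9] addr=0x1bf blk=27 s=3: VC-HIT | VC [11, 7]
  [10] addr=0x7b blk=7 s=3: VC-HIT | VC [11, 27]
  [11] addr=0x19e blk=25 s=1: L1-HIT | VC [11, 27]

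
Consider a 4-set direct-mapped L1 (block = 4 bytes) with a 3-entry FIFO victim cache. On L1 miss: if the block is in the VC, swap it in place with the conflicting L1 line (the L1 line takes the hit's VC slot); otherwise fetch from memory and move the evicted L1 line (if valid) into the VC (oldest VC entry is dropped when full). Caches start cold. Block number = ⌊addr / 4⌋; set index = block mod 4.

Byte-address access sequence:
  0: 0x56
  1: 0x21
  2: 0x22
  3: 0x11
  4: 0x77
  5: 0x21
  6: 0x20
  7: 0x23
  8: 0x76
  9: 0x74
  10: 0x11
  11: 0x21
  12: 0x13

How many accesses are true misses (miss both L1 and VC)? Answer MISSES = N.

0: 0x56 (blk 21, set 1) → MISS  vc=[]
1: 0x21 (blk 8, set 0) → MISS  vc=[]
2: 0x22 (blk 8, set 0) → L1-HIT  vc=[]
3: 0x11 (blk 4, set 0) → MISS  vc=[8]
4: 0x77 (blk 29, set 1) → MISS  vc=[8, 21]
5: 0x21 (blk 8, set 0) → VC-HIT  vc=[4, 21]
6: 0x20 (blk 8, set 0) → L1-HIT  vc=[4, 21]
7: 0x23 (blk 8, set 0) → L1-HIT  vc=[4, 21]
8: 0x76 (blk 29, set 1) → L1-HIT  vc=[4, 21]
9: 0x74 (blk 29, set 1) → L1-HIT  vc=[4, 21]
10: 0x11 (blk 4, set 0) → VC-HIT  vc=[8, 21]
11: 0x21 (blk 8, set 0) → VC-HIT  vc=[4, 21]
12: 0x13 (blk 4, set 0) → VC-HIT  vc=[8, 21]

MISSES = 4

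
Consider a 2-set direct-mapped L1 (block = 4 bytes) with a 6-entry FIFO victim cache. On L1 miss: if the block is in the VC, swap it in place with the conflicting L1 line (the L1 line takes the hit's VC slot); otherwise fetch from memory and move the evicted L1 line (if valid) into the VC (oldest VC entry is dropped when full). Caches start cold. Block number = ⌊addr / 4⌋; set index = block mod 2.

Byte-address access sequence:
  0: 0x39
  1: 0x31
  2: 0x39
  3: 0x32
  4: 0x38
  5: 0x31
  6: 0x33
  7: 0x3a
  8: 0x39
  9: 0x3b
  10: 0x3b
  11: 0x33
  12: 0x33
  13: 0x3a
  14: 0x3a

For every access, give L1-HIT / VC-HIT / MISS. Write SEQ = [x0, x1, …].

0: 0x39 (blk 14, set 0) → MISS  vc=[]
1: 0x31 (blk 12, set 0) → MISS  vc=[14]
2: 0x39 (blk 14, set 0) → VC-HIT  vc=[12]
3: 0x32 (blk 12, set 0) → VC-HIT  vc=[14]
4: 0x38 (blk 14, set 0) → VC-HIT  vc=[12]
5: 0x31 (blk 12, set 0) → VC-HIT  vc=[14]
6: 0x33 (blk 12, set 0) → L1-HIT  vc=[14]
7: 0x3a (blk 14, set 0) → VC-HIT  vc=[12]
8: 0x39 (blk 14, set 0) → L1-HIT  vc=[12]
9: 0x3b (blk 14, set 0) → L1-HIT  vc=[12]
10: 0x3b (blk 14, set 0) → L1-HIT  vc=[12]
11: 0x33 (blk 12, set 0) → VC-HIT  vc=[14]
12: 0x33 (blk 12, set 0) → L1-HIT  vc=[14]
13: 0x3a (blk 14, set 0) → VC-HIT  vc=[12]
14: 0x3a (blk 14, set 0) → L1-HIT  vc=[12]

SEQ = [MISS, MISS, VC-HIT, VC-HIT, VC-HIT, VC-HIT, L1-HIT, VC-HIT, L1-HIT, L1-HIT, L1-HIT, VC-HIT, L1-HIT, VC-HIT, L1-HIT]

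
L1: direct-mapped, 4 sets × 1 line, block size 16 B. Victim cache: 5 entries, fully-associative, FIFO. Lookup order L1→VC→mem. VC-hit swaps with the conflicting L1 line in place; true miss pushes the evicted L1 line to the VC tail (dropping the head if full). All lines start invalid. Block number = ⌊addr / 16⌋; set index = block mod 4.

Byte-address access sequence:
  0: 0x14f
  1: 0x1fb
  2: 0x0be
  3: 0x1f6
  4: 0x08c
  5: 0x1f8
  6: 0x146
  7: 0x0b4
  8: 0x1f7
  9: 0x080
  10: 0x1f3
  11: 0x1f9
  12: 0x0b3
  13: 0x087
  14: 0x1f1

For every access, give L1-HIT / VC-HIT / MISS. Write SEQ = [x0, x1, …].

SEQ = [MISS, MISS, MISS, VC-HIT, MISS, L1-HIT, VC-HIT, VC-HIT, VC-HIT, VC-HIT, L1-HIT, L1-HIT, VC-HIT, L1-HIT, VC-HIT]

0: 0x14f (blk 20, set 0) → MISS  vc=[]
1: 0x1fb (blk 31, set 3) → MISS  vc=[]
2: 0xbe (blk 11, set 3) → MISS  vc=[31]
3: 0x1f6 (blk 31, set 3) → VC-HIT  vc=[11]
4: 0x8c (blk 8, set 0) → MISS  vc=[11, 20]
5: 0x1f8 (blk 31, set 3) → L1-HIT  vc=[11, 20]
6: 0x146 (blk 20, set 0) → VC-HIT  vc=[11, 8]
7: 0xb4 (blk 11, set 3) → VC-HIT  vc=[31, 8]
8: 0x1f7 (blk 31, set 3) → VC-HIT  vc=[11, 8]
9: 0x80 (blk 8, set 0) → VC-HIT  vc=[11, 20]
10: 0x1f3 (blk 31, set 3) → L1-HIT  vc=[11, 20]
11: 0x1f9 (blk 31, set 3) → L1-HIT  vc=[11, 20]
12: 0xb3 (blk 11, set 3) → VC-HIT  vc=[31, 20]
13: 0x87 (blk 8, set 0) → L1-HIT  vc=[31, 20]
14: 0x1f1 (blk 31, set 3) → VC-HIT  vc=[11, 20]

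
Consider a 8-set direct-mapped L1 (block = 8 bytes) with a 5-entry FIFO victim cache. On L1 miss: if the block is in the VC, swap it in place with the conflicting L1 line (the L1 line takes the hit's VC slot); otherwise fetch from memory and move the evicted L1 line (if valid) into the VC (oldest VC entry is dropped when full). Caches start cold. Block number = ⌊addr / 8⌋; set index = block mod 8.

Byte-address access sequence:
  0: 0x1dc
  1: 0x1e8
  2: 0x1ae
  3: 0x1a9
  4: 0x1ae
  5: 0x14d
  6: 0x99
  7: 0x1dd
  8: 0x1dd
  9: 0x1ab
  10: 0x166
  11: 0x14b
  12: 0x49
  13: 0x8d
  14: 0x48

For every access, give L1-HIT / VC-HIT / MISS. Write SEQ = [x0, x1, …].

SEQ = [MISS, MISS, MISS, L1-HIT, L1-HIT, MISS, MISS, VC-HIT, L1-HIT, L1-HIT, MISS, L1-HIT, MISS, MISS, VC-HIT]

#0 0x1dc→b59/s3 MISS; vc=[]
#1 0x1e8→b61/s5 MISS; vc=[]
#2 0x1ae→b53/s5 MISS; vc=[61]
#3 0x1a9→b53/s5 L1-HIT; vc=[61]
#4 0x1ae→b53/s5 L1-HIT; vc=[61]
#5 0x14d→b41/s1 MISS; vc=[61]
#6 0x99→b19/s3 MISS; vc=[61,59]
#7 0x1dd→b59/s3 VC-HIT; vc=[61,19]
#8 0x1dd→b59/s3 L1-HIT; vc=[61,19]
#9 0x1ab→b53/s5 L1-HIT; vc=[61,19]
#10 0x166→b44/s4 MISS; vc=[61,19]
#11 0x14b→b41/s1 L1-HIT; vc=[61,19]
#12 0x49→b9/s1 MISS; vc=[61,19,41]
#13 0x8d→b17/s1 MISS; vc=[61,19,41,9]
#14 0x48→b9/s1 VC-HIT; vc=[61,19,41,17]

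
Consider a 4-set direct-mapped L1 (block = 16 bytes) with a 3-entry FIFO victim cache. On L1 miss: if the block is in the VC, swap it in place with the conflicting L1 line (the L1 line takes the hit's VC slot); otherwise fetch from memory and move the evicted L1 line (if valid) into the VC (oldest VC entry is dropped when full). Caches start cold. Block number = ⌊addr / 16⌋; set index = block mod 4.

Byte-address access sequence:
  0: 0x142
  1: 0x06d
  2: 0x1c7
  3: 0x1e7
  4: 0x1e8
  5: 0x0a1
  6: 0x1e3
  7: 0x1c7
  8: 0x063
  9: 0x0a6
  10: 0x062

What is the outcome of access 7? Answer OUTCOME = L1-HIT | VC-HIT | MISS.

OUTCOME = L1-HIT

0: 0x142 (blk 20, set 0) → MISS  vc=[]
1: 0x6d (blk 6, set 2) → MISS  vc=[]
2: 0x1c7 (blk 28, set 0) → MISS  vc=[20]
3: 0x1e7 (blk 30, set 2) → MISS  vc=[20, 6]
4: 0x1e8 (blk 30, set 2) → L1-HIT  vc=[20, 6]
5: 0xa1 (blk 10, set 2) → MISS  vc=[20, 6, 30]
6: 0x1e3 (blk 30, set 2) → VC-HIT  vc=[20, 6, 10]
7: 0x1c7 (blk 28, set 0) → L1-HIT  vc=[20, 6, 10]
8: 0x63 (blk 6, set 2) → VC-HIT  vc=[20, 30, 10]
9: 0xa6 (blk 10, set 2) → VC-HIT  vc=[20, 30, 6]
10: 0x62 (blk 6, set 2) → VC-HIT  vc=[20, 30, 10]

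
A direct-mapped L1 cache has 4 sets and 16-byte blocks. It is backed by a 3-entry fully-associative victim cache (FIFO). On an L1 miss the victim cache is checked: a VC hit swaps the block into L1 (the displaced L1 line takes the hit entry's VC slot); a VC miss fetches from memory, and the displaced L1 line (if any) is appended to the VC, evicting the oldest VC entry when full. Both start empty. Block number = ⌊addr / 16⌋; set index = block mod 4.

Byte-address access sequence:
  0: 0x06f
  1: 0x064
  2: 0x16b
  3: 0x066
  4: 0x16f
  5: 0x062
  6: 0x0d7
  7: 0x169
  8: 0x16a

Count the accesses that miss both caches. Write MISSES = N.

  [0] addr=0x6f blk=6 s=2: MISS | VC []
  [1] addr=0x64 blk=6 s=2: L1-HIT | VC []
  [2] addr=0x16b blk=22 s=2: MISS | VC [6]
  [3] addr=0x66 blk=6 s=2: VC-HIT | VC [22]
  [4] addr=0x16f blk=22 s=2: VC-HIT | VC [6]
  [5] addr=0x62 blk=6 s=2: VC-HIT | VC [22]
  [6] addr=0xd7 blk=13 s=1: MISS | VC [22]
  [7] addr=0x169 blk=22 s=2: VC-HIT | VC [6]
  [8] addr=0x16a blk=22 s=2: L1-HIT | VC [6]

MISSES = 3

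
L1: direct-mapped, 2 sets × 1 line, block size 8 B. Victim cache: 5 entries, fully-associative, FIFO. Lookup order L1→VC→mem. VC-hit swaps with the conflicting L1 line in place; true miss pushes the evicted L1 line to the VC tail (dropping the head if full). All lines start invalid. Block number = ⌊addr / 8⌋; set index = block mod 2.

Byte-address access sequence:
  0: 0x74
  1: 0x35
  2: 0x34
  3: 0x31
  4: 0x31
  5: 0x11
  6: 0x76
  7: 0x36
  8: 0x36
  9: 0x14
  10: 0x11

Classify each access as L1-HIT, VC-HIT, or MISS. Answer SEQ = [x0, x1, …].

SEQ = [MISS, MISS, L1-HIT, L1-HIT, L1-HIT, MISS, VC-HIT, VC-HIT, L1-HIT, VC-HIT, L1-HIT]

0: 0x74 (blk 14, set 0) → MISS  vc=[]
1: 0x35 (blk 6, set 0) → MISS  vc=[14]
2: 0x34 (blk 6, set 0) → L1-HIT  vc=[14]
3: 0x31 (blk 6, set 0) → L1-HIT  vc=[14]
4: 0x31 (blk 6, set 0) → L1-HIT  vc=[14]
5: 0x11 (blk 2, set 0) → MISS  vc=[14, 6]
6: 0x76 (blk 14, set 0) → VC-HIT  vc=[2, 6]
7: 0x36 (blk 6, set 0) → VC-HIT  vc=[2, 14]
8: 0x36 (blk 6, set 0) → L1-HIT  vc=[2, 14]
9: 0x14 (blk 2, set 0) → VC-HIT  vc=[6, 14]
10: 0x11 (blk 2, set 0) → L1-HIT  vc=[6, 14]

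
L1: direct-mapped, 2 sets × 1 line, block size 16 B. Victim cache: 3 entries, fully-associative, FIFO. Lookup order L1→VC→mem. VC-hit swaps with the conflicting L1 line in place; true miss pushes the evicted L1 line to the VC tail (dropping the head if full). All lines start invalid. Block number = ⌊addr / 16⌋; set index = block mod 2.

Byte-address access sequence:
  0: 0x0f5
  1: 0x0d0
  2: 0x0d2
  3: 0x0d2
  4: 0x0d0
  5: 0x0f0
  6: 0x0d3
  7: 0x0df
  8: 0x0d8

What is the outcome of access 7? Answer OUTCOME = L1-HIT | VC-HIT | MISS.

OUTCOME = L1-HIT

0: 0xf5 (blk 15, set 1) → MISS  vc=[]
1: 0xd0 (blk 13, set 1) → MISS  vc=[15]
2: 0xd2 (blk 13, set 1) → L1-HIT  vc=[15]
3: 0xd2 (blk 13, set 1) → L1-HIT  vc=[15]
4: 0xd0 (blk 13, set 1) → L1-HIT  vc=[15]
5: 0xf0 (blk 15, set 1) → VC-HIT  vc=[13]
6: 0xd3 (blk 13, set 1) → VC-HIT  vc=[15]
7: 0xdf (blk 13, set 1) → L1-HIT  vc=[15]
8: 0xd8 (blk 13, set 1) → L1-HIT  vc=[15]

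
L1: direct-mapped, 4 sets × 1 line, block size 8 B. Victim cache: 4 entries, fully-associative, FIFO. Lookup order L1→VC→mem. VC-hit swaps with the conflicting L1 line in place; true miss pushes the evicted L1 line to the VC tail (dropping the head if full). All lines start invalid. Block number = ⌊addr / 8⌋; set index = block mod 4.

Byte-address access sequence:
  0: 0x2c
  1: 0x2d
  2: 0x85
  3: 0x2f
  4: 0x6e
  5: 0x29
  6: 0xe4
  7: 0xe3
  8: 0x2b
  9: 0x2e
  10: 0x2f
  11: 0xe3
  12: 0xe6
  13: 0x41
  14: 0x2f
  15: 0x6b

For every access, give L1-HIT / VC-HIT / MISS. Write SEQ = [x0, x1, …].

  [0] addr=0x2c blk=5 s=1: MISS | VC []
  [1] addr=0x2d blk=5 s=1: L1-HIT | VC []
  [2] addr=0x85 blk=16 s=0: MISS | VC []
  [3] addr=0x2f blk=5 s=1: L1-HIT | VC []
  [4] addr=0x6e blk=13 s=1: MISS | VC [5]
  [5] addr=0x29 blk=5 s=1: VC-HIT | VC [13]
  [6] addr=0xe4 blk=28 s=0: MISS | VC [13, 16]
  [7] addr=0xe3 blk=28 s=0: L1-HIT | VC [13, 16]
  [8] addr=0x2b blk=5 s=1: L1-HIT | VC [13, 16]
  [9] addr=0x2e blk=5 s=1: L1-HIT | VC [13, 16]
  [10] addr=0x2f blk=5 s=1: L1-HIT | VC [13, 16]
  [11] addr=0xe3 blk=28 s=0: L1-HIT | VC [13, 16]
  [12] addr=0xe6 blk=28 s=0: L1-HIT | VC [13, 16]
  [13] addr=0x41 blk=8 s=0: MISS | VC [13, 16, 28]
  [14] addr=0x2f blk=5 s=1: L1-HIT | VC [13, 16, 28]
  [15] addr=0x6b blk=13 s=1: VC-HIT | VC [5, 16, 28]

SEQ = [MISS, L1-HIT, MISS, L1-HIT, MISS, VC-HIT, MISS, L1-HIT, L1-HIT, L1-HIT, L1-HIT, L1-HIT, L1-HIT, MISS, L1-HIT, VC-HIT]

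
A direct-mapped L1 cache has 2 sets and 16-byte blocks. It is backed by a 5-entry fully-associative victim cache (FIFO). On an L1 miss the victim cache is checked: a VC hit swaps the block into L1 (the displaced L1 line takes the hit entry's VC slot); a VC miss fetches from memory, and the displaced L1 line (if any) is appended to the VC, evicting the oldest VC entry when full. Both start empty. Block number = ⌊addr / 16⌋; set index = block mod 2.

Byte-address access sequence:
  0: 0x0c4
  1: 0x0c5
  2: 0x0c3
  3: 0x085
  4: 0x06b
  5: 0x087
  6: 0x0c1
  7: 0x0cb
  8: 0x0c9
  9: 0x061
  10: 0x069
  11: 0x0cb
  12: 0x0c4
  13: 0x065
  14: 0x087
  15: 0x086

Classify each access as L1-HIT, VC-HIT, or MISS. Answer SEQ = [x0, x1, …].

SEQ = [MISS, L1-HIT, L1-HIT, MISS, MISS, VC-HIT, VC-HIT, L1-HIT, L1-HIT, VC-HIT, L1-HIT, VC-HIT, L1-HIT, VC-HIT, VC-HIT, L1-HIT]

  [0] addr=0xc4 blk=12 s=0: MISS | VC []
  [1] addr=0xc5 blk=12 s=0: L1-HIT | VC []
  [2] addr=0xc3 blk=12 s=0: L1-HIT | VC []
  [3] addr=0x85 blk=8 s=0: MISS | VC [12]
  [4] addr=0x6b blk=6 s=0: MISS | VC [12, 8]
  [5] addr=0x87 blk=8 s=0: VC-HIT | VC [12, 6]
  [6] addr=0xc1 blk=12 s=0: VC-HIT | VC [8, 6]
  [7] addr=0xcb blk=12 s=0: L1-HIT | VC [8, 6]
  [8] addr=0xc9 blk=12 s=0: L1-HIT | VC [8, 6]
  [9] addr=0x61 blk=6 s=0: VC-HIT | VC [8, 12]
  [10] addr=0x69 blk=6 s=0: L1-HIT | VC [8, 12]
  [11] addr=0xcb blk=12 s=0: VC-HIT | VC [8, 6]
  [12] addr=0xc4 blk=12 s=0: L1-HIT | VC [8, 6]
  [13] addr=0x65 blk=6 s=0: VC-HIT | VC [8, 12]
  [14] addr=0x87 blk=8 s=0: VC-HIT | VC [6, 12]
  [15] addr=0x86 blk=8 s=0: L1-HIT | VC [6, 12]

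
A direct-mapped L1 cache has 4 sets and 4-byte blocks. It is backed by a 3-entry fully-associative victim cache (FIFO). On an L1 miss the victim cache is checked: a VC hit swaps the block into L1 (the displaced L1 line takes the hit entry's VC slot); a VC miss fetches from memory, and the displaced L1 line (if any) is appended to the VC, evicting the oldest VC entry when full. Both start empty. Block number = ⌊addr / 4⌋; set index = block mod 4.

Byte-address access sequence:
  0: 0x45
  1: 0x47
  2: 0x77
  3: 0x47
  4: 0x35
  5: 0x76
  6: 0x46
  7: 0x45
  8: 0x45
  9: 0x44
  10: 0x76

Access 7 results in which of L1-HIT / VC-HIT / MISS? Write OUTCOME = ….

OUTCOME = L1-HIT

#0 0x45→b17/s1 MISS; vc=[]
#1 0x47→b17/s1 L1-HIT; vc=[]
#2 0x77→b29/s1 MISS; vc=[17]
#3 0x47→b17/s1 VC-HIT; vc=[29]
#4 0x35→b13/s1 MISS; vc=[29,17]
#5 0x76→b29/s1 VC-HIT; vc=[13,17]
#6 0x46→b17/s1 VC-HIT; vc=[13,29]
#7 0x45→b17/s1 L1-HIT; vc=[13,29]
#8 0x45→b17/s1 L1-HIT; vc=[13,29]
#9 0x44→b17/s1 L1-HIT; vc=[13,29]
#10 0x76→b29/s1 VC-HIT; vc=[13,17]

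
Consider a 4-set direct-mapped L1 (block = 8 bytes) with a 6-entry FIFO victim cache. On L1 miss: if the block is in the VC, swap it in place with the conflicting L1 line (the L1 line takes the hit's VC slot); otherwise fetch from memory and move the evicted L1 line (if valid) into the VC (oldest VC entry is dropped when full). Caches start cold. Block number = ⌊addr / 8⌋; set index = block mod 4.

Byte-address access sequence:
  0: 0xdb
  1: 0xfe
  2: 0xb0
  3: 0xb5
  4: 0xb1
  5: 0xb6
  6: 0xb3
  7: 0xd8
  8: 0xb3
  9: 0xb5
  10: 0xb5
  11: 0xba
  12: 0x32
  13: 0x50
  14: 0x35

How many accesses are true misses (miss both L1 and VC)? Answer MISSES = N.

MISSES = 6

#0 0xdb→b27/s3 MISS; vc=[]
#1 0xfe→b31/s3 MISS; vc=[27]
#2 0xb0→b22/s2 MISS; vc=[27]
#3 0xb5→b22/s2 L1-HIT; vc=[27]
#4 0xb1→b22/s2 L1-HIT; vc=[27]
#5 0xb6→b22/s2 L1-HIT; vc=[27]
#6 0xb3→b22/s2 L1-HIT; vc=[27]
#7 0xd8→b27/s3 VC-HIT; vc=[31]
#8 0xb3→b22/s2 L1-HIT; vc=[31]
#9 0xb5→b22/s2 L1-HIT; vc=[31]
#10 0xb5→b22/s2 L1-HIT; vc=[31]
#11 0xba→b23/s3 MISS; vc=[31,27]
#12 0x32→b6/s2 MISS; vc=[31,27,22]
#13 0x50→b10/s2 MISS; vc=[31,27,22,6]
#14 0x35→b6/s2 VC-HIT; vc=[31,27,22,10]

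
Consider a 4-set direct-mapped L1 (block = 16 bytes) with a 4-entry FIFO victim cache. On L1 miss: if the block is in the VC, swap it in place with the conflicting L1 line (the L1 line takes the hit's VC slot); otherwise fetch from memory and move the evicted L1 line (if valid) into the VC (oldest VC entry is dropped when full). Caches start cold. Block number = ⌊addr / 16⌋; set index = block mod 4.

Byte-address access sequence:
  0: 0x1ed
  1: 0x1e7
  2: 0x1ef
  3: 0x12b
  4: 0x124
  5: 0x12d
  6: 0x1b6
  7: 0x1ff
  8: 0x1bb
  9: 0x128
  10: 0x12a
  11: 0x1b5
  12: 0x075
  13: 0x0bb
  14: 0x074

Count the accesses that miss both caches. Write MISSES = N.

#0 0x1ed→b30/s2 MISS; vc=[]
#1 0x1e7→b30/s2 L1-HIT; vc=[]
#2 0x1ef→b30/s2 L1-HIT; vc=[]
#3 0x12b→b18/s2 MISS; vc=[30]
#4 0x124→b18/s2 L1-HIT; vc=[30]
#5 0x12d→b18/s2 L1-HIT; vc=[30]
#6 0x1b6→b27/s3 MISS; vc=[30]
#7 0x1ff→b31/s3 MISS; vc=[30,27]
#8 0x1bb→b27/s3 VC-HIT; vc=[30,31]
#9 0x128→b18/s2 L1-HIT; vc=[30,31]
#10 0x12a→b18/s2 L1-HIT; vc=[30,31]
#11 0x1b5→b27/s3 L1-HIT; vc=[30,31]
#12 0x75→b7/s3 MISS; vc=[30,31,27]
#13 0xbb→b11/s3 MISS; vc=[30,31,27,7]
#14 0x74→b7/s3 VC-HIT; vc=[30,31,27,11]

MISSES = 6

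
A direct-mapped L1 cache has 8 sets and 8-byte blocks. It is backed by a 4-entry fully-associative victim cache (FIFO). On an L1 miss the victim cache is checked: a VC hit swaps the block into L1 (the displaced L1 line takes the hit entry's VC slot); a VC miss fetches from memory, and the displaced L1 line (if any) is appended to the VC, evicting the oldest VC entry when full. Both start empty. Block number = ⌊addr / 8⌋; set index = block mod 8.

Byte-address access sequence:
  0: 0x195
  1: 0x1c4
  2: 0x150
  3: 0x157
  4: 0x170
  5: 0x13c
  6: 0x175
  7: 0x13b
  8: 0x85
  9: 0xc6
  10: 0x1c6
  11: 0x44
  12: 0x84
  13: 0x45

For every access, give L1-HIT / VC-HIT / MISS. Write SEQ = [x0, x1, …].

SEQ = [MISS, MISS, MISS, L1-HIT, MISS, MISS, L1-HIT, L1-HIT, MISS, MISS, VC-HIT, MISS, VC-HIT, VC-HIT]

0: 0x195 (blk 50, set 2) → MISS  vc=[]
1: 0x1c4 (blk 56, set 0) → MISS  vc=[]
2: 0x150 (blk 42, set 2) → MISS  vc=[50]
3: 0x157 (blk 42, set 2) → L1-HIT  vc=[50]
4: 0x170 (blk 46, set 6) → MISS  vc=[50]
5: 0x13c (blk 39, set 7) → MISS  vc=[50]
6: 0x175 (blk 46, set 6) → L1-HIT  vc=[50]
7: 0x13b (blk 39, set 7) → L1-HIT  vc=[50]
8: 0x85 (blk 16, set 0) → MISS  vc=[50, 56]
9: 0xc6 (blk 24, set 0) → MISS  vc=[50, 56, 16]
10: 0x1c6 (blk 56, set 0) → VC-HIT  vc=[50, 24, 16]
11: 0x44 (blk 8, set 0) → MISS  vc=[50, 24, 16, 56]
12: 0x84 (blk 16, set 0) → VC-HIT  vc=[50, 24, 8, 56]
13: 0x45 (blk 8, set 0) → VC-HIT  vc=[50, 24, 16, 56]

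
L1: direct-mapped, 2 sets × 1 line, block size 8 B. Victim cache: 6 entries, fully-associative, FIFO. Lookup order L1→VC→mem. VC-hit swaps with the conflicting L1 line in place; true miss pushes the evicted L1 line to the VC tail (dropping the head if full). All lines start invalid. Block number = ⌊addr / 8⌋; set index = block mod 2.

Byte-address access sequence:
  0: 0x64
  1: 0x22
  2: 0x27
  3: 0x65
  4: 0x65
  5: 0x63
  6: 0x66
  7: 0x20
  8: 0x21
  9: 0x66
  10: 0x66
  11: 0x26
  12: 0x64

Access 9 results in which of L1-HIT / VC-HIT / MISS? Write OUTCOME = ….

OUTCOME = VC-HIT

  [0] addr=0x64 blk=12 s=0: MISS | VC []
  [1] addr=0x22 blk=4 s=0: MISS | VC [12]
  [2] addr=0x27 blk=4 s=0: L1-HIT | VC [12]
  [3] addr=0x65 blk=12 s=0: VC-HIT | VC [4]
  [4] addr=0x65 blk=12 s=0: L1-HIT | VC [4]
  [5] addr=0x63 blk=12 s=0: L1-HIT | VC [4]
  [6] addr=0x66 blk=12 s=0: L1-HIT | VC [4]
  [7] addr=0x20 blk=4 s=0: VC-HIT | VC [12]
  [8] addr=0x21 blk=4 s=0: L1-HIT | VC [12]
  [9] addr=0x66 blk=12 s=0: VC-HIT | VC [4]
  [10] addr=0x66 blk=12 s=0: L1-HIT | VC [4]
  [11] addr=0x26 blk=4 s=0: VC-HIT | VC [12]
  [12] addr=0x64 blk=12 s=0: VC-HIT | VC [4]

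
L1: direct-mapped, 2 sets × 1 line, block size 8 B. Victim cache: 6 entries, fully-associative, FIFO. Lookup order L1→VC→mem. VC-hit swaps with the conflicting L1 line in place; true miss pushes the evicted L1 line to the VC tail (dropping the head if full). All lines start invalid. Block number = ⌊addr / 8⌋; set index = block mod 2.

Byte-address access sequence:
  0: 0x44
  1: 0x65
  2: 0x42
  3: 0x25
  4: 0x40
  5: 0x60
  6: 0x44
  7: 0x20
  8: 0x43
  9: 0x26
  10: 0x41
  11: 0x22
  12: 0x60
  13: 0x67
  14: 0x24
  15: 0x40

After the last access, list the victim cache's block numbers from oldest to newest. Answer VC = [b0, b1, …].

VC = [12, 4]

  [0] addr=0x44 blk=8 s=0: MISS | VC []
  [1] addr=0x65 blk=12 s=0: MISS | VC [8]
  [2] addr=0x42 blk=8 s=0: VC-HIT | VC [12]
  [3] addr=0x25 blk=4 s=0: MISS | VC [12, 8]
  [4] addr=0x40 blk=8 s=0: VC-HIT | VC [12, 4]
  [5] addr=0x60 blk=12 s=0: VC-HIT | VC [8, 4]
  [6] addr=0x44 blk=8 s=0: VC-HIT | VC [12, 4]
  [7] addr=0x20 blk=4 s=0: VC-HIT | VC [12, 8]
  [8] addr=0x43 blk=8 s=0: VC-HIT | VC [12, 4]
  [9] addr=0x26 blk=4 s=0: VC-HIT | VC [12, 8]
  [10] addr=0x41 blk=8 s=0: VC-HIT | VC [12, 4]
  [11] addr=0x22 blk=4 s=0: VC-HIT | VC [12, 8]
  [12] addr=0x60 blk=12 s=0: VC-HIT | VC [4, 8]
  [13] addr=0x67 blk=12 s=0: L1-HIT | VC [4, 8]
  [14] addr=0x24 blk=4 s=0: VC-HIT | VC [12, 8]
  [15] addr=0x40 blk=8 s=0: VC-HIT | VC [12, 4]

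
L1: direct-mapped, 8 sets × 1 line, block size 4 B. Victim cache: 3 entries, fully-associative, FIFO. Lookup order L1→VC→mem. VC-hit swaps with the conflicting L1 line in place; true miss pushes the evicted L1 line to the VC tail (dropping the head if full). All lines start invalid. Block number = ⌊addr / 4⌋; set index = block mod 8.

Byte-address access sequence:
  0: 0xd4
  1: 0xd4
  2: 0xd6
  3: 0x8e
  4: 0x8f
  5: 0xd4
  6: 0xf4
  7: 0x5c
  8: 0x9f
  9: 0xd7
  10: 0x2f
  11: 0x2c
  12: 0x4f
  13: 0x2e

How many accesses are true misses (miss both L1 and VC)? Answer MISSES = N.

MISSES = 7

  [0] addr=0xd4 blk=53 s=5: MISS | VC []
  [1] addr=0xd4 blk=53 s=5: L1-HIT | VC []
  [2] addr=0xd6 blk=53 s=5: L1-HIT | VC []
  [3] addr=0x8e blk=35 s=3: MISS | VC []
  [4] addr=0x8f blk=35 s=3: L1-HIT | VC []
  [5] addr=0xd4 blk=53 s=5: L1-HIT | VC []
  [6] addr=0xf4 blk=61 s=5: MISS | VC [53]
  [7] addr=0x5c blk=23 s=7: MISS | VC [53]
  [8] addr=0x9f blk=39 s=7: MISS | VC [53, 23]
  [9] addr=0xd7 blk=53 s=5: VC-HIT | VC [61, 23]
  [10] addr=0x2f blk=11 s=3: MISS | VC [61, 23, 35]
  [11] addr=0x2c blk=11 s=3: L1-HIT | VC [61, 23, 35]
  [12] addr=0x4f blk=19 s=3: MISS | VC [23, 35, 11]
  [13] addr=0x2e blk=11 s=3: VC-HIT | VC [23, 35, 19]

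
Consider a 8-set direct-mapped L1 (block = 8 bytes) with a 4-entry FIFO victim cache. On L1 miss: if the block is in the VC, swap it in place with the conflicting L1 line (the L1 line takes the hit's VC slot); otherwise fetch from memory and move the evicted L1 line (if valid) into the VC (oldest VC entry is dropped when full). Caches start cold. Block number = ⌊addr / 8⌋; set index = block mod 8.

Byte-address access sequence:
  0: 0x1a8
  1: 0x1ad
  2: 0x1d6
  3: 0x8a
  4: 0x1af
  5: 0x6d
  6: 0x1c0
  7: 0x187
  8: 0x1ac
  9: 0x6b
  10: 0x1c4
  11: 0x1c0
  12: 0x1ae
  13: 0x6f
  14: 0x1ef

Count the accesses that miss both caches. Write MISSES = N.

MISSES = 7

#0 0x1a8→b53/s5 MISS; vc=[]
#1 0x1ad→b53/s5 L1-HIT; vc=[]
#2 0x1d6→b58/s2 MISS; vc=[]
#3 0x8a→b17/s1 MISS; vc=[]
#4 0x1af→b53/s5 L1-HIT; vc=[]
#5 0x6d→b13/s5 MISS; vc=[53]
#6 0x1c0→b56/s0 MISS; vc=[53]
#7 0x187→b48/s0 MISS; vc=[53,56]
#8 0x1ac→b53/s5 VC-HIT; vc=[13,56]
#9 0x6b→b13/s5 VC-HIT; vc=[53,56]
#10 0x1c4→b56/s0 VC-HIT; vc=[53,48]
#11 0x1c0→b56/s0 L1-HIT; vc=[53,48]
#12 0x1ae→b53/s5 VC-HIT; vc=[13,48]
#13 0x6f→b13/s5 VC-HIT; vc=[53,48]
#14 0x1ef→b61/s5 MISS; vc=[53,48,13]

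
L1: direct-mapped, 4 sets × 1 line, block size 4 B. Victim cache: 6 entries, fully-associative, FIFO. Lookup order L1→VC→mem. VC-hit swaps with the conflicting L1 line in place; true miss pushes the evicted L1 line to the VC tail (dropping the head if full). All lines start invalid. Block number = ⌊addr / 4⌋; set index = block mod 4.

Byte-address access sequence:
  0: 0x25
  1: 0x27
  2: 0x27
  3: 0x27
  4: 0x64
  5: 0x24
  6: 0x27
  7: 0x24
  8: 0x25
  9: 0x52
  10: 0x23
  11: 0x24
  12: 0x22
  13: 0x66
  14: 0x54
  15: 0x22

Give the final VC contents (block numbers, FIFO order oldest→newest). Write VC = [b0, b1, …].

#0 0x25→b9/s1 MISS; vc=[]
#1 0x27→b9/s1 L1-HIT; vc=[]
#2 0x27→b9/s1 L1-HIT; vc=[]
#3 0x27→b9/s1 L1-HIT; vc=[]
#4 0x64→b25/s1 MISS; vc=[9]
#5 0x24→b9/s1 VC-HIT; vc=[25]
#6 0x27→b9/s1 L1-HIT; vc=[25]
#7 0x24→b9/s1 L1-HIT; vc=[25]
#8 0x25→b9/s1 L1-HIT; vc=[25]
#9 0x52→b20/s0 MISS; vc=[25]
#10 0x23→b8/s0 MISS; vc=[25,20]
#11 0x24→b9/s1 L1-HIT; vc=[25,20]
#12 0x22→b8/s0 L1-HIT; vc=[25,20]
#13 0x66→b25/s1 VC-HIT; vc=[9,20]
#14 0x54→b21/s1 MISS; vc=[9,20,25]
#15 0x22→b8/s0 L1-HIT; vc=[9,20,25]

VC = [9, 20, 25]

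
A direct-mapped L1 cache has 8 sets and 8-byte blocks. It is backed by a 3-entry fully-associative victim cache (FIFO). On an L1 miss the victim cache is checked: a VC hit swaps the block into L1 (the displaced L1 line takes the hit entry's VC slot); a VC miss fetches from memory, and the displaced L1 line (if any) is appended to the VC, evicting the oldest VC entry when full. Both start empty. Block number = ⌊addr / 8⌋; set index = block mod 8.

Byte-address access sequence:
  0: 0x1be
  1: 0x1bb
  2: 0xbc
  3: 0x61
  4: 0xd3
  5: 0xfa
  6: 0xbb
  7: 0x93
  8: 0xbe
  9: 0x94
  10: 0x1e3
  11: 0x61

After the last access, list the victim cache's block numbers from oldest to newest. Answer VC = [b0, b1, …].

  [0] addr=0x1be blk=55 s=7: MISS | VC []
  [1] addr=0x1bb blk=55 s=7: L1-HIT | VC []
  [2] addr=0xbc blk=23 s=7: MISS | VC [55]
  [3] addr=0x61 blk=12 s=4: MISS | VC [55]
  [4] addr=0xd3 blk=26 s=2: MISS | VC [55]
  [5] addr=0xfa blk=31 s=7: MISS | VC [55, 23]
  [6] addr=0xbb blk=23 s=7: VC-HIT | VC [55, 31]
  [7] addr=0x93 blk=18 s=2: MISS | VC [55, 31, 26]
  [8] addr=0xbe blk=23 s=7: L1-HIT | VC [55, 31, 26]
  [9] addr=0x94 blk=18 s=2: L1-HIT | VC [55, 31, 26]
  [10] addr=0x1e3 blk=60 s=4: MISS | VC [31, 26, 12]
  [11] addr=0x61 blk=12 s=4: VC-HIT | VC [31, 26, 60]

VC = [31, 26, 60]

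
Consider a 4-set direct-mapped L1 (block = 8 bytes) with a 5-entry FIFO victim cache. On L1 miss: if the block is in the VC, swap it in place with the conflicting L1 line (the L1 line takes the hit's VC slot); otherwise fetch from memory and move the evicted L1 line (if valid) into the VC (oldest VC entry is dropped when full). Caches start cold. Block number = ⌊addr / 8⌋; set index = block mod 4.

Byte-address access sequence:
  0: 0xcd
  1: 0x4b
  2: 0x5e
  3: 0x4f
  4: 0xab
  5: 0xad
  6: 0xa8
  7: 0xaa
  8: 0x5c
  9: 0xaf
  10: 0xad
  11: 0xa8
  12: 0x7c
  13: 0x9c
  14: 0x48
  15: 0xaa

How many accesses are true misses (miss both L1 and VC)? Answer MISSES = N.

  [0] addr=0xcd blk=25 s=1: MISS | VC []
  [1] addr=0x4b blk=9 s=1: MISS | VC [25]
  [2] addr=0x5e blk=11 s=3: MISS | VC [25]
  [3] addr=0x4f blk=9 s=1: L1-HIT | VC [25]
  [4] addr=0xab blk=21 s=1: MISS | VC [25, 9]
  [5] addr=0xad blk=21 s=1: L1-HIT | VC [25, 9]
  [6] addr=0xa8 blk=21 s=1: L1-HIT | VC [25, 9]
  [7] addr=0xaa blk=21 s=1: L1-HIT | VC [25, 9]
  [8] addr=0x5c blk=11 s=3: L1-HIT | VC [25, 9]
  [9] addr=0xaf blk=21 s=1: L1-HIT | VC [25, 9]
  [10] addr=0xad blk=21 s=1: L1-HIT | VC [25, 9]
  [11] addr=0xa8 blk=21 s=1: L1-HIT | VC [25, 9]
  [12] addr=0x7c blk=15 s=3: MISS | VC [25, 9, 11]
  [13] addr=0x9c blk=19 s=3: MISS | VC [25, 9, 11, 15]
  [14] addr=0x48 blk=9 s=1: VC-HIT | VC [25, 21, 11, 15]
  [15] addr=0xaa blk=21 s=1: VC-HIT | VC [25, 9, 11, 15]

MISSES = 6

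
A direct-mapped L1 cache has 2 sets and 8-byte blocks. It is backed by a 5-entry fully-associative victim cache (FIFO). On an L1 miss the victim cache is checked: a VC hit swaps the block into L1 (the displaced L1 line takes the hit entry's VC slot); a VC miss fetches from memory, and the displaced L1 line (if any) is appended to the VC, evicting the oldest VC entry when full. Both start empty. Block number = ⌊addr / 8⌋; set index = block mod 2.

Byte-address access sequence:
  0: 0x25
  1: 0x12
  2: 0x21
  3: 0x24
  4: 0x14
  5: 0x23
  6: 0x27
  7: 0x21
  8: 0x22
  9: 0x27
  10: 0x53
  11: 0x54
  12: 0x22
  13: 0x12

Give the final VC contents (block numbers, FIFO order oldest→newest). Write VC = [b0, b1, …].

VC = [4, 10]

  [0] addr=0x25 blk=4 s=0: MISS | VC []
  [1] addr=0x12 blk=2 s=0: MISS | VC [4]
  [2] addr=0x21 blk=4 s=0: VC-HIT | VC [2]
  [3] addr=0x24 blk=4 s=0: L1-HIT | VC [2]
  [4] addr=0x14 blk=2 s=0: VC-HIT | VC [4]
  [5] addr=0x23 blk=4 s=0: VC-HIT | VC [2]
  [6] addr=0x27 blk=4 s=0: L1-HIT | VC [2]
  [7] addr=0x21 blk=4 s=0: L1-HIT | VC [2]
  [8] addr=0x22 blk=4 s=0: L1-HIT | VC [2]
  [9] addr=0x27 blk=4 s=0: L1-HIT | VC [2]
  [10] addr=0x53 blk=10 s=0: MISS | VC [2, 4]
  [11] addr=0x54 blk=10 s=0: L1-HIT | VC [2, 4]
  [12] addr=0x22 blk=4 s=0: VC-HIT | VC [2, 10]
  [13] addr=0x12 blk=2 s=0: VC-HIT | VC [4, 10]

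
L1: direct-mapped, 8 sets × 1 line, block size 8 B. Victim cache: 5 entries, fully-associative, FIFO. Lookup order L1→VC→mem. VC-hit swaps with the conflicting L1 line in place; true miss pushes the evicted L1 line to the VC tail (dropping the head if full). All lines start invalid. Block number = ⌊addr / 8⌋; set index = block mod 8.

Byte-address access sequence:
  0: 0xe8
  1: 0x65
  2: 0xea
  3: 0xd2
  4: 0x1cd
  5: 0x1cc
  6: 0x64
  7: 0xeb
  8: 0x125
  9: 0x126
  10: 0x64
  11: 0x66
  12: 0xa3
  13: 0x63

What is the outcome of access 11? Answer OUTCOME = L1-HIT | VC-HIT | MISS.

  [0] addr=0xe8 blk=29 s=5: MISS | VC []
  [1] addr=0x65 blk=12 s=4: MISS | VC []
  [2] addr=0xea blk=29 s=5: L1-HIT | VC []
  [3] addr=0xd2 blk=26 s=2: MISS | VC []
  [4] addr=0x1cd blk=57 s=1: MISS | VC []
  [5] addr=0x1cc blk=57 s=1: L1-HIT | VC []
  [6] addr=0x64 blk=12 s=4: L1-HIT | VC []
  [7] addr=0xeb blk=29 s=5: L1-HIT | VC []
  [8] addr=0x125 blk=36 s=4: MISS | VC [12]
  [9] addr=0x126 blk=36 s=4: L1-HIT | VC [12]
  [10] addr=0x64 blk=12 s=4: VC-HIT | VC [36]
  [11] addr=0x66 blk=12 s=4: L1-HIT | VC [36]
  [12] addr=0xa3 blk=20 s=4: MISS | VC [36, 12]
  [13] addr=0x63 blk=12 s=4: VC-HIT | VC [36, 20]

OUTCOME = L1-HIT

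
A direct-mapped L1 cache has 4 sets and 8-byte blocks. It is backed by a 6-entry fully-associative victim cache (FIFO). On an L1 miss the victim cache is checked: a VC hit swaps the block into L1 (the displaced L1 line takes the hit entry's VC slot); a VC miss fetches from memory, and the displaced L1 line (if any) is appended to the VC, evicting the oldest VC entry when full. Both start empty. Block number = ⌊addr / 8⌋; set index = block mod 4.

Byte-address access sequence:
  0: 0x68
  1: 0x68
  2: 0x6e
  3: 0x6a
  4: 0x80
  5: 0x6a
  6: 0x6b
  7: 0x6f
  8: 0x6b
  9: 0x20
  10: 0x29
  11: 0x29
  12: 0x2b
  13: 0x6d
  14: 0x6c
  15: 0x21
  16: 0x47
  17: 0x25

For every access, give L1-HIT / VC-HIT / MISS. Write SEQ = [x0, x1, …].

  [0] addr=0x68 blk=13 s=1: MISS | VC []
  [1] addr=0x68 blk=13 s=1: L1-HIT | VC []
  [2] addr=0x6e blk=13 s=1: L1-HIT | VC []
  [3] addr=0x6a blk=13 s=1: L1-HIT | VC []
  [4] addr=0x80 blk=16 s=0: MISS | VC []
  [5] addr=0x6a blk=13 s=1: L1-HIT | VC []
  [6] addr=0x6b blk=13 s=1: L1-HIT | VC []
  [7] addr=0x6f blk=13 s=1: L1-HIT | VC []
  [8] addr=0x6b blk=13 s=1: L1-HIT | VC []
  [9] addr=0x20 blk=4 s=0: MISS | VC [16]
  [10] addr=0x29 blk=5 s=1: MISS | VC [16, 13]
  [11] addr=0x29 blk=5 s=1: L1-HIT | VC [16, 13]
  [12] addr=0x2b blk=5 s=1: L1-HIT | VC [16, 13]
  [13] addr=0x6d blk=13 s=1: VC-HIT | VC [16, 5]
  [14] addr=0x6c blk=13 s=1: L1-HIT | VC [16, 5]
  [15] addr=0x21 blk=4 s=0: L1-HIT | VC [16, 5]
  [16] addr=0x47 blk=8 s=0: MISS | VC [16, 5, 4]
  [17] addr=0x25 blk=4 s=0: VC-HIT | VC [16, 5, 8]

SEQ = [MISS, L1-HIT, L1-HIT, L1-HIT, MISS, L1-HIT, L1-HIT, L1-HIT, L1-HIT, MISS, MISS, L1-HIT, L1-HIT, VC-HIT, L1-HIT, L1-HIT, MISS, VC-HIT]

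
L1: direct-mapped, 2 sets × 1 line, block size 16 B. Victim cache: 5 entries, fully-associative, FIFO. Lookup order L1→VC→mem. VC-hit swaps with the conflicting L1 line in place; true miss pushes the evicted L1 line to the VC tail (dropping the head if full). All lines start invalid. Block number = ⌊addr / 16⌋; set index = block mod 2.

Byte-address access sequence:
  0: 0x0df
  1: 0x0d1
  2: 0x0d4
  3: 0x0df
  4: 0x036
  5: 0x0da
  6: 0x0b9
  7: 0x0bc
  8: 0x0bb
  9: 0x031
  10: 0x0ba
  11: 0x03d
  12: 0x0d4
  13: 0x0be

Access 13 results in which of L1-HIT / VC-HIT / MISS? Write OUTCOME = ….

0: 0xdf (blk 13, set 1) → MISS  vc=[]
1: 0xd1 (blk 13, set 1) → L1-HIT  vc=[]
2: 0xd4 (blk 13, set 1) → L1-HIT  vc=[]
3: 0xdf (blk 13, set 1) → L1-HIT  vc=[]
4: 0x36 (blk 3, set 1) → MISS  vc=[13]
5: 0xda (blk 13, set 1) → VC-HIT  vc=[3]
6: 0xb9 (blk 11, set 1) → MISS  vc=[3, 13]
7: 0xbc (blk 11, set 1) → L1-HIT  vc=[3, 13]
8: 0xbb (blk 11, set 1) → L1-HIT  vc=[3, 13]
9: 0x31 (blk 3, set 1) → VC-HIT  vc=[11, 13]
10: 0xba (blk 11, set 1) → VC-HIT  vc=[3, 13]
11: 0x3d (blk 3, set 1) → VC-HIT  vc=[11, 13]
12: 0xd4 (blk 13, set 1) → VC-HIT  vc=[11, 3]
13: 0xbe (blk 11, set 1) → VC-HIT  vc=[13, 3]

OUTCOME = VC-HIT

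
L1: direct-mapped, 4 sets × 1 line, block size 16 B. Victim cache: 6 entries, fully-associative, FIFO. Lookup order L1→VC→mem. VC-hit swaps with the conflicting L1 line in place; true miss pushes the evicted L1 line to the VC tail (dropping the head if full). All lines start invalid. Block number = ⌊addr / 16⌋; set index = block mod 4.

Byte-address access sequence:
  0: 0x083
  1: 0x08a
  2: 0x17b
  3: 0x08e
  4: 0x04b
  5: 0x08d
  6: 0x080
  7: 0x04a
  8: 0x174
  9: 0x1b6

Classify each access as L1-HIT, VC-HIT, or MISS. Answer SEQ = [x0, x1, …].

#0 0x83→b8/s0 MISS; vc=[]
#1 0x8a→b8/s0 L1-HIT; vc=[]
#2 0x17b→b23/s3 MISS; vc=[]
#3 0x8e→b8/s0 L1-HIT; vc=[]
#4 0x4b→b4/s0 MISS; vc=[8]
#5 0x8d→b8/s0 VC-HIT; vc=[4]
#6 0x80→b8/s0 L1-HIT; vc=[4]
#7 0x4a→b4/s0 VC-HIT; vc=[8]
#8 0x174→b23/s3 L1-HIT; vc=[8]
#9 0x1b6→b27/s3 MISS; vc=[8,23]

SEQ = [MISS, L1-HIT, MISS, L1-HIT, MISS, VC-HIT, L1-HIT, VC-HIT, L1-HIT, MISS]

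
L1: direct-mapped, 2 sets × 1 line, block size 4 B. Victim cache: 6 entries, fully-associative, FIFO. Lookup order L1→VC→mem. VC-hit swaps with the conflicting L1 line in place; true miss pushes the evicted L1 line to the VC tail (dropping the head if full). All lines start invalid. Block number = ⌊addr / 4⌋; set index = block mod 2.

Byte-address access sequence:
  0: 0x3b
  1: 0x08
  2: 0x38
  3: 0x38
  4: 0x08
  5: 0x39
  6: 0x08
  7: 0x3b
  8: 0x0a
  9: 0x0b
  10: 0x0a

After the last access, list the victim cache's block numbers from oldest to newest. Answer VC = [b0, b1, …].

  [0] addr=0x3b blk=14 s=0: MISS | VC []
  [1] addr=0x8 blk=2 s=0: MISS | VC [14]
  [2] addr=0x38 blk=14 s=0: VC-HIT | VC [2]
  [3] addr=0x38 blk=14 s=0: L1-HIT | VC [2]
  [4] addr=0x8 blk=2 s=0: VC-HIT | VC [14]
  [5] addr=0x39 blk=14 s=0: VC-HIT | VC [2]
  [6] addr=0x8 blk=2 s=0: VC-HIT | VC [14]
  [7] addr=0x3b blk=14 s=0: VC-HIT | VC [2]
  [8] addr=0xa blk=2 s=0: VC-HIT | VC [14]
  [9] addr=0xb blk=2 s=0: L1-HIT | VC [14]
  [10] addr=0xa blk=2 s=0: L1-HIT | VC [14]

VC = [14]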